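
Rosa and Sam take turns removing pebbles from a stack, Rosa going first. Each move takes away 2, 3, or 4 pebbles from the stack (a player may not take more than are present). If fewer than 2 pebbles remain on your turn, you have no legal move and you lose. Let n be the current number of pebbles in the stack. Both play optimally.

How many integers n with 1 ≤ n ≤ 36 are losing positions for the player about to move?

12

Use the standard recursion: the mover loses at a terminal position; elsewhere, the mover wins exactly when some move hands the opponent an L position.
n=0: no move → L
n=1: no move → L
n=2: →0(L), so W
n=3: →1(L), so W
n=4: →1(L), so W
n=5: →1(L), so W
n=6: →4(W), 3(W), 2(W) — all W, so L
n=7: →5(W), 4(W), 3(W) — all W, so L
n=8: →6(L), so W
n=9: →7(L), so W
n=10: →7(L), so W
n=11: →7(L), so W
n=12: →10(W), 9(W), 8(W) — all W, so L
n=13: →11(W), 10(W), 9(W) — all W, so L
n=14: →12(L), so W
n=15: →13(L), so W
n=16: →13(L), so W
n=17: →13(L), so W
n=18: →16(W), 15(W), 14(W) — all W, so L
n=19: →17(W), 16(W), 15(W) — all W, so L
n=20: →18(L), so W
n=21: →19(L), so W
n=22: →19(L), so W
n=23: →19(L), so W
n=24: →22(W), 21(W), 20(W) — all W, so L
n=25: →23(W), 22(W), 21(W) — all W, so L
n=26: →24(L), so W
n=27: →25(L), so W
n=28: →25(L), so W
n=29: →25(L), so W
n=30: →28(W), 27(W), 26(W) — all W, so L
n=31: →29(W), 28(W), 27(W) — all W, so L
n=32: →30(L), so W
n=33: →31(L), so W
n=34: →31(L), so W
n=35: →31(L), so W
n=36: →34(W), 33(W), 32(W) — all W, so L
L entries with 1 ≤ n ≤ 36 (n=0 is outside the asked range and is not counted): n = 1, 6, 7, 12, 13, 18, 19, 24, 25, 30, 31, 36; that makes 12.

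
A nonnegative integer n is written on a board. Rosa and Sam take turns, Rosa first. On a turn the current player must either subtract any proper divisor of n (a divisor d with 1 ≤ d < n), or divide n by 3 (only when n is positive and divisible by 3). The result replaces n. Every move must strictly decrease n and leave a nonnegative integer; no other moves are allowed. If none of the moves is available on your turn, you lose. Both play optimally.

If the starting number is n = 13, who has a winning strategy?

Sam wins.

Build the W/L table. Terminal = L. A non-terminal position is W if it has a move to some L; otherwise it is L.
n=0: no move → L
n=1: no move → L
n=2: can move to 1, which is L ⇒ W
n=3: can move to 1, which is L ⇒ W
n=4: moves to 2(W), 3(W); every one is W ⇒ L
n=5: can move to 4, which is L ⇒ W
n=6: can move to 4, which is L ⇒ W
n=7: the only move is to 6(W), a W ⇒ L
n=8: can move to 4, which is L ⇒ W
n=9: moves to 3(W), 6(W), 8(W); every one is W ⇒ L
n=10: can move to 9, which is L ⇒ W
n=11: the only move is to 10(W), a W ⇒ L
n=12: can move to 4, which is L ⇒ W
n=13: the only move is to 12(W), a W ⇒ L
The starting position 13 is L: whatever Rosa does, the opponent receives a W position.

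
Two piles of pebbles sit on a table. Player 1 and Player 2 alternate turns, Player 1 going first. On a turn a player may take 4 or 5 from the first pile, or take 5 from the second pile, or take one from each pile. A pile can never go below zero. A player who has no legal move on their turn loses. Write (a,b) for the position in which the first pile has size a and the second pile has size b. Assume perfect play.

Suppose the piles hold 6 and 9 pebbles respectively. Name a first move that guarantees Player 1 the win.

Classify positions by backward induction: terminal positions (no move available) are L. From any other position, the mover wins iff some move reaches an L.
No move ever increases a pile, so every position that can arise here has a ≤ 6 and b ≤ 9; it is enough to label the cells with 0 ≤ a ≤ 6 and 0 ≤ b ≤ 9.
Every move lowers a or b (never raises either), so fill the grid row by row in increasing a, and left to right within a row: each cell's successors are then already labelled.
      b=0  b=1  b=2  b=3  b=4  b=5  b=6  b=7  b=8  b=9
a=0:    L    L    L    L    L    W    W    W    W    W
a=1:    L    W    W    W    W    W    L    L    L    L
a=2:    L    W    L    L    L    W    L    W    W    W
a=3:    L    W    L    W    W    W    L    W    L    L
a=4:    W    W    W    W    W    L    L    W    L    W
a=5:    W    W    W    W    W    L    W    W    W    W
a=6:    W    L    W    W    W    L    W    W    W    W
Cells with no legal move (terminal, hence L): (0,0), (0,1), (0,2), (0,3), (0,4), (1,0), (2,0), (3,0).
The remaining L cells, each justified by listing all of its moves:
(1,6): L (options (1,1)(W), (0,5)(W) are all W)
(1,7): L (options (1,2)(W), (0,6)(W) are all W)
(1,8): L (options (1,3)(W), (0,7)(W) are all W)
(1,9): L (options (1,4)(W), (0,8)(W) are all W)
(2,2): L (sole option (1,1)(W) is W)
(2,3): L (sole option (1,2)(W) is W)
(2,4): L (sole option (1,3)(W) is W)
(2,6): L (options (2,1)(W), (1,5)(W) are all W)
(3,2): L (sole option (2,1)(W) is W)
(3,6): L (options (3,1)(W), (2,5)(W) are all W)
(3,8): L (options (3,3)(W), (2,7)(W) are all W)
(3,9): L (options (3,4)(W), (2,8)(W) are all W)
(4,5): L (options (0,5)(W), (4,0)(W), (3,4)(W) are all W)
(4,6): L (options (0,6)(W), (4,1)(W), (3,5)(W) are all W)
(4,8): L (options (0,8)(W), (4,3)(W), (3,7)(W) are all W)
(5,5): L (options (1,5)(W), (0,5)(W), (5,0)(W), (4,4)(W) are all W)
(6,1): L (options (2,1)(W), (1,1)(W), (5,0)(W) are all W)
(6,5): L (options (2,5)(W), (1,5)(W), (6,0)(W), (5,4)(W) are all W)
Every other cell has at least one move into one of the L cells above, so it is W.
From (6,9), the L positions reachable in one move are: (1,9).

Move to (1,9).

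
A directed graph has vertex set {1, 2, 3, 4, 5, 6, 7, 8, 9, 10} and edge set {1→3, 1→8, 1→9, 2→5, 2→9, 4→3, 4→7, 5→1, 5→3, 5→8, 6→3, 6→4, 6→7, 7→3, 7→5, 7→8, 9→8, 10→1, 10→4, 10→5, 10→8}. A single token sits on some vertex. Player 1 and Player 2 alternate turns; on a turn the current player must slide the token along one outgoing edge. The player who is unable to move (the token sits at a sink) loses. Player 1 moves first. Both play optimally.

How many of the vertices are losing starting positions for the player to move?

Label each position W (a win for the player to move) or L (a loss). A position with no legal move is L; any other position is W exactly when some move reaches an L, and L when every move reaches a W.
Every edge goes from a vertex to one that appears earlier in the order 3, 8, 9, 1, 5, 7, 4, 10, 6, 2, so processing vertices in that order labels each vertex after all of its successors.
3: no outgoing edge → L
8: no outgoing edge → L
9: can move to 8, which is L ⇒ W
1: can move to 8, which is L ⇒ W
5: can move to 8, which is L ⇒ W
7: can move to 8, which is L ⇒ W
4: can move to 3, which is L ⇒ W
10: can move to 8, which is L ⇒ W
6: can move to 3, which is L ⇒ W
2: moves to 5(W), 9(W); every one is W ⇒ L
The L vertices are 2, 3, 8; that is 3 in all.

3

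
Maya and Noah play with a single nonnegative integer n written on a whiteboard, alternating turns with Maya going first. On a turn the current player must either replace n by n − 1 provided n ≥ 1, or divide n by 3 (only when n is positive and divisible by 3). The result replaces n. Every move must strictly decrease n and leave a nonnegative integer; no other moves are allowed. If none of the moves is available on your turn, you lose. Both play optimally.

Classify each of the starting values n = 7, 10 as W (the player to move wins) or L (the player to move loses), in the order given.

7: L, 10: W

Compute win/loss labels from the base case upward. A position with no move is L. Any other position is W if it can reach an L in one move, else L.
n=0: no move → L
n=1: →0(L), so W
n=2: →1(W) only, which is W, so L
n=3: →2(L), so W
n=4: →3(W) only, which is W, so L
n=5: →4(L), so W
n=6: →2(L), so W
n=7: →6(W) only, which is W, so L
n=8: →7(L), so W
n=9: →3(W), 8(W) — all W, so L
n=10: →9(L), so W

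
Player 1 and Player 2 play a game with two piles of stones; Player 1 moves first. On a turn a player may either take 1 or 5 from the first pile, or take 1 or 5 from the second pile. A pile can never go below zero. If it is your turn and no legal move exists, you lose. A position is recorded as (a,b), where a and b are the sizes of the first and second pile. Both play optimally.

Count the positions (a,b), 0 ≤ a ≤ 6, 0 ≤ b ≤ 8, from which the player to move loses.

Build the W/L table. Terminal = L. A non-terminal position is W if it has a move to some L; otherwise it is L.
Every move lowers a or b (never raises either), so fill the grid row by row in increasing a, and left to right within a row: each cell's successors are then already labelled.
      b=0  b=1  b=2  b=3  b=4  b=5  b=6  b=7  b=8
a=0:    L    W    L    W    L    W    L    W    L
a=1:    W    L    W    L    W    L    W    L    W
a=2:    L    W    L    W    L    W    L    W    L
a=3:    W    L    W    L    W    L    W    L    W
a=4:    L    W    L    W    L    W    L    W    L
a=5:    W    L    W    L    W    L    W    L    W
a=6:    L    W    L    W    L    W    L    W    L
Cells with no legal move (terminal, hence L): (0,0).
The remaining L cells, each justified by listing all of its moves:
(0,2): →(0,1)(W) only, which is W, so L
(0,4): →(0,3)(W) only, which is W, so L
(0,6): →(0,5)(W), (0,1)(W) — all W, so L
(0,8): →(0,7)(W), (0,3)(W) — all W, so L
(1,1): →(0,1)(W), (1,0)(W) — all W, so L
(1,3): →(0,3)(W), (1,2)(W) — all W, so L
(1,5): →(0,5)(W), (1,4)(W), (1,0)(W) — all W, so L
(1,7): →(0,7)(W), (1,6)(W), (1,2)(W) — all W, so L
(2,0): →(1,0)(W) only, which is W, so L
(2,2): →(1,2)(W), (2,1)(W) — all W, so L
(2,4): →(1,4)(W), (2,3)(W) — all W, so L
(2,6): →(1,6)(W), (2,5)(W), (2,1)(W) — all W, so L
(2,8): →(1,8)(W), (2,7)(W), (2,3)(W) — all W, so L
(3,1): →(2,1)(W), (3,0)(W) — all W, so L
(3,3): →(2,3)(W), (3,2)(W) — all W, so L
(3,5): →(2,5)(W), (3,4)(W), (3,0)(W) — all W, so L
(3,7): →(2,7)(W), (3,6)(W), (3,2)(W) — all W, so L
(4,0): →(3,0)(W) only, which is W, so L
(4,2): →(3,2)(W), (4,1)(W) — all W, so L
(4,4): →(3,4)(W), (4,3)(W) — all W, so L
(4,6): →(3,6)(W), (4,5)(W), (4,1)(W) — all W, so L
(4,8): →(3,8)(W), (4,7)(W), (4,3)(W) — all W, so L
(5,1): →(4,1)(W), (0,1)(W), (5,0)(W) — all W, so L
(5,3): →(4,3)(W), (0,3)(W), (5,2)(W) — all W, so L
(5,5): →(4,5)(W), (0,5)(W), (5,4)(W), (5,0)(W) — all W, so L
(5,7): →(4,7)(W), (0,7)(W), (5,6)(W), (5,2)(W) — all W, so L
(6,0): →(5,0)(W), (1,0)(W) — all W, so L
(6,2): →(5,2)(W), (1,2)(W), (6,1)(W) — all W, so L
(6,4): →(5,4)(W), (1,4)(W), (6,3)(W) — all W, so L
(6,6): →(5,6)(W), (1,6)(W), (6,5)(W), (6,1)(W) — all W, so L
(6,8): →(5,8)(W), (1,8)(W), (6,7)(W), (6,3)(W) — all W, so L
Every other cell has at least one move into one of the L cells above, so it is W.
L cells per row: a=0: 5, a=1: 4, a=2: 5, a=3: 4, a=4: 5, a=5: 4, a=6: 5; total 32.

32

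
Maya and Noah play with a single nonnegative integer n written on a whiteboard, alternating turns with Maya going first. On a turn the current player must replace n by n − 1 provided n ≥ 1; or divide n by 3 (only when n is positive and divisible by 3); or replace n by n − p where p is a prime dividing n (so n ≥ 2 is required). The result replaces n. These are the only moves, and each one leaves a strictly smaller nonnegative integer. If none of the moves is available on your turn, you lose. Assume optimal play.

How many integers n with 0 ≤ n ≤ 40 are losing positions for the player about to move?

11

Classify positions by backward induction: terminal positions (no move available) are L. From any other position, the mover wins iff some move reaches an L.
n=0: no move → L
n=1: reaches L-position 0 → W
n=2: reaches L-position 0 → W
n=3: reaches L-position 0 → W
n=4: only reaches 2(W), 3(W), all W → L
n=5: reaches L-position 0 → W
n=6: reaches L-position 4 → W
n=7: reaches L-position 0 → W
n=8: only reaches 6(W), 7(W), all W → L
n=9: reaches L-position 8 → W
n=10: reaches L-position 8 → W
n=11: reaches L-position 0 → W
n=12: reaches L-position 4 → W
n=13: reaches L-position 0 → W
n=14: only reaches 7(W), 12(W), 13(W), all W → L
n=15: reaches L-position 14 → W
n=16: reaches L-position 14 → W
n=17: reaches L-position 0 → W
n=18: only reaches 6(W), 15(W), 16(W), 17(W), all W → L
n=19: reaches L-position 0 → W
n=20: reaches L-position 18 → W
n=21: reaches L-position 14 → W
n=22: only reaches 11(W), 20(W), 21(W), all W → L
n=23: reaches L-position 0 → W
n=24: reaches L-position 8 → W
n=25: only reaches 20(W), 24(W), all W → L
n=26: reaches L-position 25 → W
n=27: only reaches 9(W), 24(W), 26(W), all W → L
n=28: reaches L-position 27 → W
n=29: reaches L-position 0 → W
n=30: reaches L-position 25 → W
n=31: reaches L-position 0 → W
n=32: only reaches 30(W), 31(W), all W → L
n=33: reaches L-position 22 → W
n=34: reaches L-position 32 → W
n=35: only reaches 28(W), 30(W), 34(W), all W → L
n=36: reaches L-position 35 → W
n=37: reaches L-position 0 → W
n=38: only reaches 19(W), 36(W), 37(W), all W → L
n=39: reaches L-position 38 → W
n=40: reaches L-position 35 → W
L entries with 0 ≤ n ≤ 40: n = 0, 4, 8, 14, 18, 22, 25, 27, 32, 35, 38; that makes 11.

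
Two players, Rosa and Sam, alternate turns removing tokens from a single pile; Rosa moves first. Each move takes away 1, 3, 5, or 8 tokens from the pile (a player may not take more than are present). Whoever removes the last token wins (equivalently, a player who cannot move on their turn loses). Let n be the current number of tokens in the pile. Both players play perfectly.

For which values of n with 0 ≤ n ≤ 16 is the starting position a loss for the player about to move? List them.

Classify positions by backward induction: terminal positions (no move available) are L. From any other position, the mover wins iff some move reaches an L.
n=0: no move → L
n=1: reaches L-position 0 → W
n=2: only reaches 1(W), which is W → L
n=3: reaches L-position 2 → W
n=4: only reaches 3(W), 1(W), all W → L
n=5: reaches L-position 4 → W
n=6: only reaches 5(W), 3(W), 1(W), all W → L
n=7: reaches L-position 6 → W
n=8: reaches L-position 0 → W
n=9: reaches L-position 6 → W
n=10: reaches L-position 2 → W
n=11: reaches L-position 6 → W
n=12: reaches L-position 4 → W
n=13: only reaches 12(W), 10(W), 8(W), 5(W), all W → L
n=14: reaches L-position 13 → W
n=15: only reaches 14(W), 12(W), 10(W), 7(W), all W → L
n=16: reaches L-position 15 → W
Reading off the rows marked L gives the requested list; there are 6 such values of n.

0, 2, 4, 6, 13, 15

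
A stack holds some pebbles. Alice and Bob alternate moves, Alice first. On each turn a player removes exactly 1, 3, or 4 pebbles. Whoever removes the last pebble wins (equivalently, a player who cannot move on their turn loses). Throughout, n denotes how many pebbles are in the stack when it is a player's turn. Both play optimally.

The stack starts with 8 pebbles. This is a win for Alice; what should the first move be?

Remove 1, leaving 7.

Classify positions by backward induction: terminal positions (no move available) are L. From any other position, the mover wins iff some move reaches an L.
n=0: no move → L
n=1: →0(L), so W
n=2: →1(W) only, which is W, so L
n=3: →2(L), so W
n=4: →0(L), so W
n=5: →2(L), so W
n=6: →2(L), so W
n=7: →6(W), 4(W), 3(W) — all W, so L
n=8: →7(L), so W
From 8, the L positions reachable in one move are: 7.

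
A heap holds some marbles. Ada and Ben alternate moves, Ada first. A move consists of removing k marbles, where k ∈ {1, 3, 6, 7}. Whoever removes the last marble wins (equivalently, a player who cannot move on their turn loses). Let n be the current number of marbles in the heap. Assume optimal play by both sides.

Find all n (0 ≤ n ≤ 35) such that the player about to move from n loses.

0, 2, 4, 12, 14, 16, 24, 26, 28

Compute win/loss labels from the base case upward. A position with no move is L. Any other position is W if it can reach an L in one move, else L.
n=0: no move → L
n=1: →0(L), so W
n=2: →1(W) only, which is W, so L
n=3: →2(L), so W
n=4: →3(W), 1(W) — all W, so L
n=5: →4(L), so W
n=6: →0(L), so W
n=7: →4(L), so W
n=8: →2(L), so W
n=9: →2(L), so W
n=10: →4(L), so W
n=11: →4(L), so W
n=12: →11(W), 9(W), 6(W), 5(W) — all W, so L
n=13: →12(L), so W
n=14: →13(W), 11(W), 8(W), 7(W) — all W, so L
n=15: →14(L), so W
n=16: →15(W), 13(W), 10(W), 9(W) — all W, so L
n=17: →16(L), so W
n=18: →12(L), so W
n=19: →16(L), so W
n=20: →14(L), so W
n=21: →14(L), so W
n=22: →16(L), so W
n=23: →16(L), so W
n=24: →23(W), 21(W), 18(W), 17(W) — all W, so L
n=25: →24(L), so W
n=26: →25(W), 23(W), 20(W), 19(W) — all W, so L
n=27: →26(L), so W
n=28: →27(W), 25(W), 22(W), 21(W) — all W, so L
n=29: →28(L), so W
n=30: →24(L), so W
n=31: →28(L), so W
n=32: →26(L), so W
n=33: →26(L), so W
n=34: →28(L), so W
n=35: →28(L), so W
The losing starting values of n are exactly the entries labelled L in this table (9 of them).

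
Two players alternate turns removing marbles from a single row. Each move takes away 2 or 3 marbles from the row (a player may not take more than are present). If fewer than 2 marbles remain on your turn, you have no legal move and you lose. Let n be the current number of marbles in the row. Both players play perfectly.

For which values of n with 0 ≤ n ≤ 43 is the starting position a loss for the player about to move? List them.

Label each position W (a win for the player to move) or L (a loss). A position with no legal move is L; any other position is W exactly when some move reaches an L, and L when every move reaches a W.
n=0: no move → L
n=1: no move → L
n=2: reaches L-position 0 → W
n=3: reaches L-position 1 → W
n=4: reaches L-position 1 → W
n=5: only reaches 3(W), 2(W), all W → L
n=6: only reaches 4(W), 3(W), all W → L
n=7: reaches L-position 5 → W
n=8: reaches L-position 6 → W
n=9: reaches L-position 6 → W
n=10: only reaches 8(W), 7(W), all W → L
n=11: only reaches 9(W), 8(W), all W → L
n=12: reaches L-position 10 → W
n=13: reaches L-position 11 → W
n=14: reaches L-position 11 → W
n=15: only reaches 13(W), 12(W), all W → L
n=16: only reaches 14(W), 13(W), all W → L
n=17: reaches L-position 15 → W
n=18: reaches L-position 16 → W
n=19: reaches L-position 16 → W
n=20: only reaches 18(W), 17(W), all W → L
n=21: only reaches 19(W), 18(W), all W → L
n=22: reaches L-position 20 → W
n=23: reaches L-position 21 → W
n=24: reaches L-position 21 → W
n=25: only reaches 23(W), 22(W), all W → L
n=26: only reaches 24(W), 23(W), all W → L
n=27: reaches L-position 25 → W
n=28: reaches L-position 26 → W
n=29: reaches L-position 26 → W
n=30: only reaches 28(W), 27(W), all W → L
n=31: only reaches 29(W), 28(W), all W → L
n=32: reaches L-position 30 → W
n=33: reaches L-position 31 → W
n=34: reaches L-position 31 → W
n=35: only reaches 33(W), 32(W), all W → L
n=36: only reaches 34(W), 33(W), all W → L
n=37: reaches L-position 35 → W
n=38: reaches L-position 36 → W
n=39: reaches L-position 36 → W
n=40: only reaches 38(W), 37(W), all W → L
n=41: only reaches 39(W), 38(W), all W → L
n=42: reaches L-position 40 → W
n=43: reaches L-position 41 → W
Reading off the rows marked L gives the requested list; there are 18 such values of n.

0, 1, 5, 6, 10, 11, 15, 16, 20, 21, 25, 26, 30, 31, 35, 36, 40, 41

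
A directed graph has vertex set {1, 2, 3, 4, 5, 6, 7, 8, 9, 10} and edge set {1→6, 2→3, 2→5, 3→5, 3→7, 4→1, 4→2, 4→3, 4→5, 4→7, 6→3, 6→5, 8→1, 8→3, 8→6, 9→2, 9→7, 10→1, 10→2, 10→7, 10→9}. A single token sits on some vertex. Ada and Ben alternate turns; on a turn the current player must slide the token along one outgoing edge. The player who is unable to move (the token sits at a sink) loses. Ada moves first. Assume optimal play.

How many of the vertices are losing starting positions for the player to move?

Positions with no move are L. A position that does have a move is losing for the player to move precisely when every available move leads to a winning position for the opponent. Fill in the labels:
Every edge goes from a vertex to one that appears earlier in the order 5, 7, 3, 2, 6, 1, 8, 9, 10, 4, so processing vertices in that order labels each vertex after all of its successors.
5: no outgoing edge → L
7: no outgoing edge → L
3: W (go to 7, an L position)
2: W (go to 5, an L position)
6: W (go to 5, an L position)
1: L (sole option 6(W) is W)
8: W (go to 1, an L position)
9: W (go to 7, an L position)
10: W (go to 1, an L position)
4: W (go to 1, an L position)
The L vertices are 1, 5, 7; that is 3 in all.

3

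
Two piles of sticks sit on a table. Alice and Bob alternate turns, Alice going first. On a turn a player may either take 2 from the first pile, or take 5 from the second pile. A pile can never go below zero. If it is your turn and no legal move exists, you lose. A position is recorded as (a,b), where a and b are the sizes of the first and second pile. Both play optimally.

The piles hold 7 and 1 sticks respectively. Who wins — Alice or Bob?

Alice wins.

Compute win/loss labels from the base case upward. A position with no move is L. Any other position is W if it can reach an L in one move, else L.
No move ever increases a pile, so every position that can arise here has a ≤ 7 and b ≤ 1; it is enough to label the cells with 0 ≤ a ≤ 7 and 0 ≤ b ≤ 1.
Every move lowers a or b (never raises either), so fill the grid row by row in increasing a, and left to right within a row: each cell's successors are then already labelled.
      b=0  b=1
a=0:    L    L
a=1:    L    L
a=2:    W    W
a=3:    W    W
a=4:    L    L
a=5:    L    L
a=6:    W    W
a=7:    W    W
Cells with no legal move (terminal, hence L): (0,0), (0,1), (1,0), (1,1).
The remaining L cells, each justified by listing all of its moves:
(4,0): only reaches (2,0)(W), which is W → L
(4,1): only reaches (2,1)(W), which is W → L
(5,0): only reaches (3,0)(W), which is W → L
(5,1): only reaches (3,1)(W), which is W → L
Every other cell has at least one move into one of the L cells above, so it is W.
The starting position (7,1) is W: Alice should move to (5,1), handing over an L position.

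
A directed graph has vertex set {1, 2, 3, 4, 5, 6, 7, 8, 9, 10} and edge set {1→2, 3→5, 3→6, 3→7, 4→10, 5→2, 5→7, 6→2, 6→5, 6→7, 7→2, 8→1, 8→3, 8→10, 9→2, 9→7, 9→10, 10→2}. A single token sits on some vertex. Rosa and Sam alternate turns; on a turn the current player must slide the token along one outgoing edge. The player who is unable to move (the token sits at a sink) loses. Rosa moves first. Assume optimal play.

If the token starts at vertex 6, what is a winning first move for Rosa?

Move to 2.

Positions with no move are L. A position that does have a move is losing for the player to move precisely when every available move leads to a winning position for the opponent. Fill in the labels:
Every edge goes from a vertex to one that appears earlier in the order 2, 7, 10, 5, 6, 1, 4, 3, 9, 8, so processing vertices in that order labels each vertex after all of its successors.
2: no outgoing edge → L
7: reaches L-position 2 → W
10: reaches L-position 2 → W
5: reaches L-position 2 → W
6: reaches L-position 2 → W
1: reaches L-position 2 → W
4: only reaches 10(W), which is W → L
3: only reaches 6(W), 5(W), 7(W), all W → L
9: reaches L-position 2 → W
8: reaches L-position 3 → W
From 6, the L positions reachable in one move are: 2.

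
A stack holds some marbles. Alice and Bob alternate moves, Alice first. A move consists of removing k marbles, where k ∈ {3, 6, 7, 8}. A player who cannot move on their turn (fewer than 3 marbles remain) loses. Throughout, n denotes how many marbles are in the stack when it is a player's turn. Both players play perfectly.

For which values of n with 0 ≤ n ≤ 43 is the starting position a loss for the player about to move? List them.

Classify positions by backward induction: terminal positions (no move available) are L. From any other position, the mover wins iff some move reaches an L.
n=0: no move → L
n=1: no move → L
n=2: no move → L
n=3: reaches L-position 0 → W
n=4: reaches L-position 1 → W
n=5: reaches L-position 2 → W
n=6: reaches L-position 0 → W
n=7: reaches L-position 1 → W
n=8: reaches L-position 2 → W
n=9: reaches L-position 2 → W
n=10: reaches L-position 2 → W
n=11: only reaches 8(W), 5(W), 4(W), 3(W), all W → L
n=12: only reaches 9(W), 6(W), 5(W), 4(W), all W → L
n=13: only reaches 10(W), 7(W), 6(W), 5(W), all W → L
n=14: reaches L-position 11 → W
n=15: reaches L-position 12 → W
n=16: reaches L-position 13 → W
n=17: reaches L-position 11 → W
n=18: reaches L-position 12 → W
n=19: reaches L-position 13 → W
n=20: reaches L-position 13 → W
n=21: reaches L-position 13 → W
n=22: only reaches 19(W), 16(W), 15(W), 14(W), all W → L
n=23: only reaches 20(W), 17(W), 16(W), 15(W), all W → L
n=24: only reaches 21(W), 18(W), 17(W), 16(W), all W → L
n=25: reaches L-position 22 → W
n=26: reaches L-position 23 → W
n=27: reaches L-position 24 → W
n=28: reaches L-position 22 → W
n=29: reaches L-position 23 → W
n=30: reaches L-position 24 → W
n=31: reaches L-position 24 → W
n=32: reaches L-position 24 → W
n=33: only reaches 30(W), 27(W), 26(W), 25(W), all W → L
n=34: only reaches 31(W), 28(W), 27(W), 26(W), all W → L
n=35: only reaches 32(W), 29(W), 28(W), 27(W), all W → L
n=36: reaches L-position 33 → W
n=37: reaches L-position 34 → W
n=38: reaches L-position 35 → W
n=39: reaches L-position 33 → W
n=40: reaches L-position 34 → W
n=41: reaches L-position 35 → W
n=42: reaches L-position 35 → W
n=43: reaches L-position 35 → W
Reading off the rows marked L gives the requested list; there are 12 such values of n.

0, 1, 2, 11, 12, 13, 22, 23, 24, 33, 34, 35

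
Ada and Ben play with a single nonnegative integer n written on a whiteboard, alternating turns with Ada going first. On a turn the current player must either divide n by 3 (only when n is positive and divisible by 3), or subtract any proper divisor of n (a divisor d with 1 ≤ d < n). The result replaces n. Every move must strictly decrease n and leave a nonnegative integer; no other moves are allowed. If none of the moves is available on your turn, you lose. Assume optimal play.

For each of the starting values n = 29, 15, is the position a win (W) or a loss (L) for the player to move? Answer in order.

29: W, 15: L

Use the standard recursion: the mover loses at a terminal position; elsewhere, the mover wins exactly when some move hands the opponent an L position.
n=0: no move → L
n=1: no move → L
n=2: reaches L-position 1 → W
n=3: reaches L-position 1 → W
n=4: only reaches 2(W), 3(W), all W → L
n=5: reaches L-position 4 → W
n=6: reaches L-position 4 → W
n=7: only reaches 6(W), which is W → L
n=8: reaches L-position 4 → W
n=9: only reaches 3(W), 6(W), 8(W), all W → L
n=10: reaches L-position 9 → W
n=11: only reaches 10(W), which is W → L
n=12: reaches L-position 4 → W
n=13: only reaches 12(W), which is W → L
n=14: reaches L-position 7 → W
n=15: only reaches 5(W), 10(W), 12(W), 14(W), all W → L
n=16: reaches L-position 15 → W
n=17: only reaches 16(W), which is W → L
n=18: reaches L-position 9 → W
n=19: only reaches 18(W), which is W → L
n=20: reaches L-position 15 → W
n=21: reaches L-position 7 → W
n=22: reaches L-position 11 → W
n=23: only reaches 22(W), which is W → L
n=24: reaches L-position 23 → W
n=25: only reaches 20(W), 24(W), all W → L
n=26: reaches L-position 13 → W
n=27: reaches L-position 9 → W
n=28: only reaches 14(W), 21(W), 24(W), 26(W), 27(W), all W → L
n=29: reaches L-position 28 → W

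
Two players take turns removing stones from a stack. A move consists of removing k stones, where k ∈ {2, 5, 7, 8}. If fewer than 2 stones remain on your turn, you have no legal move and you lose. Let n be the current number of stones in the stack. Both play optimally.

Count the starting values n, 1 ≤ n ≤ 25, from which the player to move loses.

Classify positions by backward induction: terminal positions (no move available) are L. From any other position, the mover wins iff some move reaches an L.
n=0: no move → L
n=1: no move → L
n=2: reaches L-position 0 → W
n=3: reaches L-position 1 → W
n=4: only reaches 2(W), which is W → L
n=5: reaches L-position 0 → W
n=6: reaches L-position 4 → W
n=7: reaches L-position 0 → W
n=8: reaches L-position 1 → W
n=9: reaches L-position 4 → W
n=10: only reaches 8(W), 5(W), 3(W), 2(W), all W → L
n=11: reaches L-position 4 → W
n=12: reaches L-position 10 → W
n=13: only reaches 11(W), 8(W), 6(W), 5(W), all W → L
n=14: only reaches 12(W), 9(W), 7(W), 6(W), all W → L
n=15: reaches L-position 13 → W
n=16: reaches L-position 14 → W
n=17: reaches L-position 10 → W
n=18: reaches L-position 13 → W
n=19: reaches L-position 14 → W
n=20: reaches L-position 13 → W
n=21: reaches L-position 14 → W
n=22: reaches L-position 14 → W
n=23: only reaches 21(W), 18(W), 16(W), 15(W), all W → L
n=24: only reaches 22(W), 19(W), 17(W), 16(W), all W → L
n=25: reaches L-position 23 → W
L entries with 1 ≤ n ≤ 25 (n=0 is outside the asked range and is not counted): n = 1, 4, 10, 13, 14, 23, 24; that makes 7.

7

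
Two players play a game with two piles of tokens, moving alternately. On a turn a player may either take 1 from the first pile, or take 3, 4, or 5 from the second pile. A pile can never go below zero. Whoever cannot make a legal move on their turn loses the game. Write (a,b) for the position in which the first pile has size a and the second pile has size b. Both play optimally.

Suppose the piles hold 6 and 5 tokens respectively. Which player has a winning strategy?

The first player wins.

Positions with no move are L. A position that does have a move is losing for the player to move precisely when every available move leads to a winning position for the opponent. Fill in the labels:
No move ever increases a pile, so every position that can arise here has a ≤ 6 and b ≤ 5; it is enough to label the cells with 0 ≤ a ≤ 6 and 0 ≤ b ≤ 5.
Every move lowers a or b (never raises either), so fill the grid row by row in increasing a, and left to right within a row: each cell's successors are then already labelled.
      b=0  b=1  b=2  b=3  b=4  b=5
a=0:    L    L    L    W    W    W
a=1:    W    W    W    L    L    L
a=2:    L    L    L    W    W    W
a=3:    W    W    W    L    L    L
a=4:    L    L    L    W    W    W
a=5:    W    W    W    L    L    L
a=6:    L    L    L    W    W    W
Cells with no legal move (terminal, hence L): (0,0), (0,1), (0,2).
The remaining L cells, each justified by listing all of its moves:
(1,3): only reaches (0,3)(W), (1,0)(W), all W → L
(1,4): only reaches (0,4)(W), (1,1)(W), (1,0)(W), all W → L
(1,5): only reaches (0,5)(W), (1,2)(W), (1,1)(W), (1,0)(W), all W → L
(2,0): only reaches (1,0)(W), which is W → L
(2,1): only reaches (1,1)(W), which is W → L
(2,2): only reaches (1,2)(W), which is W → L
(3,3): only reaches (2,3)(W), (3,0)(W), all W → L
(3,4): only reaches (2,4)(W), (3,1)(W), (3,0)(W), all W → L
(3,5): only reaches (2,5)(W), (3,2)(W), (3,1)(W), (3,0)(W), all W → L
(4,0): only reaches (3,0)(W), which is W → L
(4,1): only reaches (3,1)(W), which is W → L
(4,2): only reaches (3,2)(W), which is W → L
(5,3): only reaches (4,3)(W), (5,0)(W), all W → L
(5,4): only reaches (4,4)(W), (5,1)(W), (5,0)(W), all W → L
(5,5): only reaches (4,5)(W), (5,2)(W), (5,1)(W), (5,0)(W), all W → L
(6,0): only reaches (5,0)(W), which is W → L
(6,1): only reaches (5,1)(W), which is W → L
(6,2): only reaches (5,2)(W), which is W → L
Every other cell has at least one move into one of the L cells above, so it is W.
The starting position (6,5) is W: the player to move should move to (5,5), handing over an L position.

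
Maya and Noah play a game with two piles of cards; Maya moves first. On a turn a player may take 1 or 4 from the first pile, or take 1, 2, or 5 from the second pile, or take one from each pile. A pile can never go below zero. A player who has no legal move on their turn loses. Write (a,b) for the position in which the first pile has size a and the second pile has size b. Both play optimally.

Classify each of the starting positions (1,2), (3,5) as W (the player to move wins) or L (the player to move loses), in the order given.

(1,2): L, (3,5): W

Work bottom-up. With no move the player to move loses. Otherwise the position is W if at least one move leads to an L position for the opponent, and L if every move leads to a W.
No move ever increases a pile, so every position that can arise here has a ≤ 3 and b ≤ 5; it is enough to label the cells with 0 ≤ a ≤ 3 and 0 ≤ b ≤ 5.
Every move lowers a or b (never raises either), so fill the grid row by row in increasing a, and left to right within a row: each cell's successors are then already labelled.
      b=0  b=1  b=2  b=3  b=4  b=5
a=0:    L    W    W    L    W    W
a=1:    W    W    L    W    W    L
a=2:    L    W    W    W    L    W
a=3:    W    W    L    W    W    W
Cells with no legal move (terminal, hence L): (0,0).
The remaining L cells, each justified by listing all of its moves:
(0,3): moves to (0,2)(W), (0,1)(W); every one is W ⇒ L
(1,2): moves to (0,2)(W), (1,1)(W), (1,0)(W), (0,1)(W); every one is W ⇒ L
(1,5): moves to (0,5)(W), (1,4)(W), (1,3)(W), (1,0)(W), (0,4)(W); every one is W ⇒ L
(2,0): the only move is to (1,0)(W), a W ⇒ L
(2,4): moves to (1,4)(W), (2,3)(W), (2,2)(W), (1,3)(W); every one is W ⇒ L
(3,2): moves to (2,2)(W), (3,1)(W), (3,0)(W), (2,1)(W); every one is W ⇒ L
Every other cell has at least one move into one of the L cells above, so it is W.
(1,2): one of the L cells justified above, so L
(3,5): the move to (2,4) reaches an L cell, so W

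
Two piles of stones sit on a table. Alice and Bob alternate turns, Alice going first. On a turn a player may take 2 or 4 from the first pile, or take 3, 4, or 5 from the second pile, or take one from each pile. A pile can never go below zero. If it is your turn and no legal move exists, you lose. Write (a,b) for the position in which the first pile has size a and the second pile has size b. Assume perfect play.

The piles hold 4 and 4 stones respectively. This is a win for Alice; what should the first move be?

Compute win/loss labels from the base case upward. A position with no move is L. Any other position is W if it can reach an L in one move, else L.
No move ever increases a pile, so every position that can arise here has a ≤ 4 and b ≤ 4; it is enough to label the cells with 0 ≤ a ≤ 4 and 0 ≤ b ≤ 4.
Every move lowers a or b (never raises either), so fill the grid row by row in increasing a, and left to right within a row: each cell's successors are then already labelled.
      b=0  b=1  b=2  b=3  b=4
a=0:    L    L    L    W    W
a=1:    L    W    W    W    W
a=2:    W    W    W    L    L
a=3:    W    L    L    L    W
a=4:    W    W    W    W    W
Cells with no legal move (terminal, hence L): (0,0), (0,1), (0,2), (1,0).
The remaining L cells, each justified by listing all of its moves:
(2,3): only reaches (0,3)(W), (2,0)(W), (1,2)(W), all W → L
(2,4): only reaches (0,4)(W), (2,1)(W), (2,0)(W), (1,3)(W), all W → L
(3,1): only reaches (1,1)(W), (2,0)(W), all W → L
(3,2): only reaches (1,2)(W), (2,1)(W), all W → L
(3,3): only reaches (1,3)(W), (3,0)(W), (2,2)(W), all W → L
Every other cell has at least one move into one of the L cells above, so it is W.
From (4,4), the L positions reachable in one move are: (2,4), (3,3). Any move reaching one of these is winning.

Move to (2,4).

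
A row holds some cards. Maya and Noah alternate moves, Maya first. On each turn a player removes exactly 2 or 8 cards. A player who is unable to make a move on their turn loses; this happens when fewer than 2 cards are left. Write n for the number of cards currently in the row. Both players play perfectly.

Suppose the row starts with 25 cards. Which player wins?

Noah wins.

Use the standard recursion: the mover loses at a terminal position; elsewhere, the mover wins exactly when some move hands the opponent an L position.
n=0: no move → L
n=1: no move → L
n=2: can move to 0, which is L ⇒ W
n=3: can move to 1, which is L ⇒ W
n=4: the only move is to 2(W), a W ⇒ L
n=5: the only move is to 3(W), a W ⇒ L
n=6: can move to 4, which is L ⇒ W
n=7: can move to 5, which is L ⇒ W
n=8: can move to 0, which is L ⇒ W
n=9: can move to 1, which is L ⇒ W
n=10: moves to 8(W), 2(W); every one is W ⇒ L
n=11: moves to 9(W), 3(W); every one is W ⇒ L
n=12: can move to 10, which is L ⇒ W
n=13: can move to 11, which is L ⇒ W
n=14: moves to 12(W), 6(W); every one is W ⇒ L
n=15: moves to 13(W), 7(W); every one is W ⇒ L
n=16: can move to 14, which is L ⇒ W
n=17: can move to 15, which is L ⇒ W
n=18: can move to 10, which is L ⇒ W
n=19: can move to 11, which is L ⇒ W
n=20: moves to 18(W), 12(W); every one is W ⇒ L
n=21: moves to 19(W), 13(W); every one is W ⇒ L
n=22: can move to 20, which is L ⇒ W
n=23: can move to 21, which is L ⇒ W
n=24: moves to 22(W), 16(W); every one is W ⇒ L
n=25: moves to 23(W), 17(W); every one is W ⇒ L
Every move from 25 reaches a W position, so the mover loses.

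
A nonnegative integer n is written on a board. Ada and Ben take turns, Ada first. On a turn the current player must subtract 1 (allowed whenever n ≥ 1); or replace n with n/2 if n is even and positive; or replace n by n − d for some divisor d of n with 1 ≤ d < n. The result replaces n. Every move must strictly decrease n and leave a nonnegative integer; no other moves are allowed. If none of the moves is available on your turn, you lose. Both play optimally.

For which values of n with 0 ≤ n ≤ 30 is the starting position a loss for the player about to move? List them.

0, 2, 5, 7, 9, 11, 13, 15, 17, 19, 21, 23, 25, 27, 29

Positions with no move are L. A position that does have a move is losing for the player to move precisely when every available move leads to a winning position for the opponent. Fill in the labels:
n=0: no move → L
n=1: →0(L), so W
n=2: →1(W) only, which is W, so L
n=3: →2(L), so W
n=4: →2(L), so W
n=5: →4(W) only, which is W, so L
n=6: →5(L), so W
n=7: →6(W) only, which is W, so L
n=8: →7(L), so W
n=9: →6(W), 8(W) — all W, so L
n=10: →5(L), so W
n=11: →10(W) only, which is W, so L
n=12: →9(L), so W
n=13: →12(W) only, which is W, so L
n=14: →7(L), so W
n=15: →10(W), 12(W), 14(W) — all W, so L
n=16: →15(L), so W
n=17: →16(W) only, which is W, so L
n=18: →9(L), so W
n=19: →18(W) only, which is W, so L
n=20: →15(L), so W
n=21: →14(W), 18(W), 20(W) — all W, so L
n=22: →11(L), so W
n=23: →22(W) only, which is W, so L
n=24: →21(L), so W
n=25: →20(W), 24(W) — all W, so L
n=26: →13(L), so W
n=27: →18(W), 24(W), 26(W) — all W, so L
n=28: →21(L), so W
n=29: →28(W) only, which is W, so L
n=30: →15(L), so W
The losing starting values of n are exactly the entries labelled L in this table (15 of them).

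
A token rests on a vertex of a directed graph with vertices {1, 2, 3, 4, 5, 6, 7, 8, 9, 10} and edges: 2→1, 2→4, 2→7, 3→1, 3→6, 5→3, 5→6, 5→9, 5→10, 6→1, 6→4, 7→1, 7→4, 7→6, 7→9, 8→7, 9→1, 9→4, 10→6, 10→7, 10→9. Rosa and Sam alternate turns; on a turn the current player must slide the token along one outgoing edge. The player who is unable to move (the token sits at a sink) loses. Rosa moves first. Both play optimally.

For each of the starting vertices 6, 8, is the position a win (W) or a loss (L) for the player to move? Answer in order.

Work bottom-up. With no move the player to move loses. Otherwise the position is W if at least one move leads to an L position for the opponent, and L if every move leads to a W.
Every edge goes from a vertex to one that appears earlier in the order 4, 1, 6, 9, 7, 3, 10, 2, 8, 5, so processing vertices in that order labels each vertex after all of its successors.
4: no outgoing edge → L
1: no outgoing edge → L
6: can move to 1, which is L ⇒ W
9: can move to 1, which is L ⇒ W
7: can move to 1, which is L ⇒ W
3: can move to 1, which is L ⇒ W
10: moves to 7(W), 9(W), 6(W); every one is W ⇒ L
2: can move to 1, which is L ⇒ W
8: the only move is to 7(W), a W ⇒ L
5: can move to 10, which is L ⇒ W

6: W, 8: L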